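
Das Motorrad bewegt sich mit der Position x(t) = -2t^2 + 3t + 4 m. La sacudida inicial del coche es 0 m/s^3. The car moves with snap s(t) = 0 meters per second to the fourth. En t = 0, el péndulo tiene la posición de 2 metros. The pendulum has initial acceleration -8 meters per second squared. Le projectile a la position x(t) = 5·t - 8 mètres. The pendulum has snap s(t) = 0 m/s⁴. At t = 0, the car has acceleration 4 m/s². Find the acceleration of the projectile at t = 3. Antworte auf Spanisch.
Para resolver esto, necesitamos tomar 2 derivadas de nuestra ecuación de la posición x(t) = 5·t - 8. Derivando la posición, obtenemos la velocidad: v(t) = 5. Tomando d/dt de v(t), encontramos a(t) = 0. Tenemos la aceleración a(t) = 0. Sustituyendo t = 3: a(3) = 0.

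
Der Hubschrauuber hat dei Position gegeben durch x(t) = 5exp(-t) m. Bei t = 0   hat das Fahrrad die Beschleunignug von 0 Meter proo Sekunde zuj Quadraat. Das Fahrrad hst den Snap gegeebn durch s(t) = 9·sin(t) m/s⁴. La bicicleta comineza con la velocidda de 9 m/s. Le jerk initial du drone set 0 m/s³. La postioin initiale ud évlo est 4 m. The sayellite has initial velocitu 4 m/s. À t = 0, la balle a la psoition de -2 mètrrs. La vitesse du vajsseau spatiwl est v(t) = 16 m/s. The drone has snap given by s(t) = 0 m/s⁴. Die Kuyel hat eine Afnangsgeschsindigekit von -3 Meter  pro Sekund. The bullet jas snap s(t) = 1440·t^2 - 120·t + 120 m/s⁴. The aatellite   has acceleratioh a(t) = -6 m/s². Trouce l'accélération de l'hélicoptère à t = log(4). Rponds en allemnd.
Wir müssen unsere Gleichung für die Position x(t) = 5·exp(-t) 2-mal ableiten. Mit d/dt von x(t) finden wir v(t) = -5·exp(-t). Die Ableitung von der Geschwindigkeit ergibt die Beschleunigung: a(t) = 5·exp(-t). Aus der Gleichung für die Beschleunigung a(t) = 5·exp(-t), setzen wir t = log(4) ein und erhalten a = 5/4.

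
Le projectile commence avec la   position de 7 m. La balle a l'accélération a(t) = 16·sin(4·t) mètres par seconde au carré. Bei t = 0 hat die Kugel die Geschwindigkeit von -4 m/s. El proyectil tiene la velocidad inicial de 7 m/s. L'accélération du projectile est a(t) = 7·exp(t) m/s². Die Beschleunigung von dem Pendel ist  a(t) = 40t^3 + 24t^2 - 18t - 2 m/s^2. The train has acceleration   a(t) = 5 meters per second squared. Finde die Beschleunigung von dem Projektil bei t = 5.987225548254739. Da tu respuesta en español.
Tenemos la aceleración a(t) = 7·exp(t). Sustituyendo t = 5.987225548254739: a(5.987225548254739) = 2788.15592445786.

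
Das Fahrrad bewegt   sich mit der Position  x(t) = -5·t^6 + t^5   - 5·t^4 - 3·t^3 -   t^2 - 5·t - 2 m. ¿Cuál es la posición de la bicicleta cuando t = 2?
Tenemos la posición x(t) = -5·t^6 + t^5 - 5·t^4 - 3·t^3 - t^2 - 5·t - 2. Sustituyendo t = 2: x(2) = -408.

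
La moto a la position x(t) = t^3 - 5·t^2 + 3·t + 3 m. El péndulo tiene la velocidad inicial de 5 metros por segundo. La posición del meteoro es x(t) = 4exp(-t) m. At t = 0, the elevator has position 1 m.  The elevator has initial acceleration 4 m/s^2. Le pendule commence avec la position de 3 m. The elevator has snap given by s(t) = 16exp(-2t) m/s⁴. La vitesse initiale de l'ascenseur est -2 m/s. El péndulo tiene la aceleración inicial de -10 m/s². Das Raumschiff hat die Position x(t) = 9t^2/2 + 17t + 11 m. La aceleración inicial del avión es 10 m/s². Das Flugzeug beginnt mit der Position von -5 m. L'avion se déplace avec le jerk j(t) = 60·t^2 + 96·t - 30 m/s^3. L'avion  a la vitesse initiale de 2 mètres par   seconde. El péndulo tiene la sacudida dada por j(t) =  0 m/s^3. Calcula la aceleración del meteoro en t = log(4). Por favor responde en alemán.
Um dies zu lösen, müssen wir 2 Ableitungen unserer Gleichung für die Position x(t) = 4·exp(-t) nehmen. Durch Ableiten von der Position erhalten wir die Geschwindigkeit: v(t) = -4·exp(-t). Durch Ableiten von der Geschwindigkeit erhalten wir die Beschleunigung: a(t) = 4·exp(-t). Wir haben die Beschleunigung a(t) = 4·exp(-t). Durch Einsetzen von t = log(4): a(log(4)) = 1.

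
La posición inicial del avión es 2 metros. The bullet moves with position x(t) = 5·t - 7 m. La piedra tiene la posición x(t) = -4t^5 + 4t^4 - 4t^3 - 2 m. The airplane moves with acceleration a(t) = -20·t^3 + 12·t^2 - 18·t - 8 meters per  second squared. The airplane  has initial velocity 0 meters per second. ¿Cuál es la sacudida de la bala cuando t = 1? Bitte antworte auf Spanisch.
Partiendo de la posición x(t) = 5·t - 7, tomamos 3 derivadas. Derivando la posición, obtenemos la velocidad: v(t) = 5. Tomando d/dt de v(t), encontramos a(t) = 0. Tomando d/dt de a(t), encontramos j(t) = 0. De la ecuación de la sacudida j(t) = 0, sustituimos t = 1 para obtener j = 0.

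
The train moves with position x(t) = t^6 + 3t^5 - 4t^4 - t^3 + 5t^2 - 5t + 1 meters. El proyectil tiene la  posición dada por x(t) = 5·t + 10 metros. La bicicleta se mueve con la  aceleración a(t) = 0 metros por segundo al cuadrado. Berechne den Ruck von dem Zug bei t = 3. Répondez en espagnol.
Para resolver esto, necesitamos tomar 3 derivadas de nuestra ecuación de la posición x(t) = t^6 + 3·t^5 - 4·t^4 - t^3 + 5·t^2 - 5·t + 1. La derivada de la posición da la velocidad: v(t) = 6·t^5 + 15·t^4 - 16·t^3 - 3·t^2 + 10·t - 5. Tomando d/dt de v(t), encontramos a(t) = 30·t^4 + 60·t^3 - 48·t^2 - 6·t + 10. La derivada de la aceleración da la sacudida: j(t) = 120·t^3 + 180·t^2 - 96·t - 6. Tenemos la sacudida j(t) = 120·t^3 + 180·t^2 - 96·t - 6. Sustituyendo t = 3: j(3) = 4566.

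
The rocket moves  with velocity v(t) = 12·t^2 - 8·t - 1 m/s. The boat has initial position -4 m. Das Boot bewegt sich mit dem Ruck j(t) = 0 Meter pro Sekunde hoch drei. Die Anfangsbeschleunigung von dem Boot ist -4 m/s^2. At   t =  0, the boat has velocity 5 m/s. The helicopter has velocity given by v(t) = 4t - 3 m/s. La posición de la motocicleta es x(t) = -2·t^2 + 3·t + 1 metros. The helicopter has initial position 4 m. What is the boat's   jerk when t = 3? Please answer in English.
Using j(t) = 0 and substituting t = 3, we find j = 0.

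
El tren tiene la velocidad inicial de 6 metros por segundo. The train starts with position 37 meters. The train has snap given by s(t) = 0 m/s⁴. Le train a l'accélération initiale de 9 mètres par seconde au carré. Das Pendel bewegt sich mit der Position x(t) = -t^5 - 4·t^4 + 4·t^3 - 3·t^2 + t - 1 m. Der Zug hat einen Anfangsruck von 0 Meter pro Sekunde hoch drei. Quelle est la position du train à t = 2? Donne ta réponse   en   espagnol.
Necesitamos integrar nuestra ecuación del snap s(t) = 0 4 veces. La antiderivada del snap es la sacudida. Usando j(0) = 0, obtenemos j(t) = 0. Tomando ∫j(t)dt y aplicando a(0) = 9, encontramos a(t) = 9. La integral de la aceleración es la velocidad. Usando v(0) = 6, obtenemos v(t) = 9·t + 6. Tomando ∫v(t)dt y aplicando x(0) = 37, encontramos x(t) = 9·t^2/2 + 6·t + 37. Tenemos la posición x(t) = 9·t^2/2 + 6·t + 37. Sustituyendo t = 2: x(2) = 67.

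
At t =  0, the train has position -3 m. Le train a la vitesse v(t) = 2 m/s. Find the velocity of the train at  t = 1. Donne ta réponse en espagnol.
De la ecuación de la velocidad v(t) = 2, sustituimos t = 1 para obtener v = 2.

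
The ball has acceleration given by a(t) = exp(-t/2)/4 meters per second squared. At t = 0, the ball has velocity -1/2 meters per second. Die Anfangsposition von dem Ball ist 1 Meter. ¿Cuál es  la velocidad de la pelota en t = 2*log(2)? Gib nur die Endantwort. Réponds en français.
À t = 2*log(2), v = -1/4.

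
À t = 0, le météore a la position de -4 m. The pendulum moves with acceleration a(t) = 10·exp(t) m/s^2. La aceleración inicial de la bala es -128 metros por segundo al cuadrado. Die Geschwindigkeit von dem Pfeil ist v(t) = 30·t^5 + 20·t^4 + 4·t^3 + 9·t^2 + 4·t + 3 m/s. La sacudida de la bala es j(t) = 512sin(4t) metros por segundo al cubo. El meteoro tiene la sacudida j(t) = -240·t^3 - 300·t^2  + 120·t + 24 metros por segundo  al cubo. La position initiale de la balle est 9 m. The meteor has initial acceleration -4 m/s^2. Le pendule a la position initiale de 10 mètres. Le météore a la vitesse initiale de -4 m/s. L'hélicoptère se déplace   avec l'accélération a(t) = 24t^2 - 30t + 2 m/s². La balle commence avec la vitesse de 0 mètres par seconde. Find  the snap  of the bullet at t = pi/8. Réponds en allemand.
Um dies zu lösen, müssen wir 1 Ableitung unserer Gleichung für den Ruck j(t) = 512·sin(4·t) nehmen. Mit d/dt von j(t) finden wir s(t) = 2048·cos(4·t). Wir haben den Snap s(t) = 2048·cos(4·t). Durch Einsetzen von t = pi/8: s(pi/8) = 0.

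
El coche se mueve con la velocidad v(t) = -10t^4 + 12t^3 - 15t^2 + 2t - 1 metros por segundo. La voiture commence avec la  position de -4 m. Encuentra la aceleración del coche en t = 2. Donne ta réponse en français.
Pour résoudre ceci, nous devons prendre 1 dérivée de notre équation de la vitesse v(t) = -10·t^4 + 12·t^3 - 15·t^2 + 2·t - 1. En dérivant la vitesse, nous obtenons l'accélération: a(t) = -40·t^3 + 36·t^2 - 30·t + 2. De l'équation de l'accélération a(t) = -40·t^3 + 36·t^2 - 30·t + 2, nous substituons t = 2 pour obtenir a = -234.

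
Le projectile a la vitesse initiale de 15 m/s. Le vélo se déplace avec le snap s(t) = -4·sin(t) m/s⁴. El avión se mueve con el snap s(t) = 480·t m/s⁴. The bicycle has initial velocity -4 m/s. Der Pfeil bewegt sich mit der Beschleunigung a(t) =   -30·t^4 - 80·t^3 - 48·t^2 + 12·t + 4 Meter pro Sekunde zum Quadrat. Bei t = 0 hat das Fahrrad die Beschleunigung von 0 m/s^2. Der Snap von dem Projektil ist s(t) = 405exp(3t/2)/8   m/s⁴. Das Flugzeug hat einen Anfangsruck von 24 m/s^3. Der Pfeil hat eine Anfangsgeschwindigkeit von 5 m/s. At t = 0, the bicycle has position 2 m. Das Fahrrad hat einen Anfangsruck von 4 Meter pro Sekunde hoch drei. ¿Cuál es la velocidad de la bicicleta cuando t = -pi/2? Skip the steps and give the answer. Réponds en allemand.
v(-pi/2) = 0.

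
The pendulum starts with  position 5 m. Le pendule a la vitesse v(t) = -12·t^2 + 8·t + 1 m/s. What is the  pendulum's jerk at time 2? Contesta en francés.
Pour résoudre ceci, nous devons prendre 2 dérivées de notre équation de la vitesse v(t) = -12·t^2 + 8·t + 1. La dérivée de la vitesse donne l'accélération: a(t) = 8 - 24·t. En prenant d/dt de a(t), nous trouvons j(t) = -24. Nous avons le jerk j(t) = -24. En substituant t = 2: j(2) = -24.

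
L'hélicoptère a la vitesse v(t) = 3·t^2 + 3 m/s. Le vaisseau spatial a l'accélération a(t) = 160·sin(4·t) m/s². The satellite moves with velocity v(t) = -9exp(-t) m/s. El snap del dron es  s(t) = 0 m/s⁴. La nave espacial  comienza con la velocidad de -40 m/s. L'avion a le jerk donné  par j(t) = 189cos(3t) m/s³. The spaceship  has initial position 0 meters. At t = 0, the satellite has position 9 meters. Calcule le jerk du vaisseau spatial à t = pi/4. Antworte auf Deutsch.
Ausgehend von der Beschleunigung a(t) = 160·sin(4·t), nehmen wir 1 Ableitung. Durch Ableiten von der Beschleunigung erhalten wir den Ruck: j(t) = 640·cos(4·t). Aus der Gleichung für den Ruck j(t) = 640·cos(4·t), setzen wir t = pi/4 ein und erhalten j = -640.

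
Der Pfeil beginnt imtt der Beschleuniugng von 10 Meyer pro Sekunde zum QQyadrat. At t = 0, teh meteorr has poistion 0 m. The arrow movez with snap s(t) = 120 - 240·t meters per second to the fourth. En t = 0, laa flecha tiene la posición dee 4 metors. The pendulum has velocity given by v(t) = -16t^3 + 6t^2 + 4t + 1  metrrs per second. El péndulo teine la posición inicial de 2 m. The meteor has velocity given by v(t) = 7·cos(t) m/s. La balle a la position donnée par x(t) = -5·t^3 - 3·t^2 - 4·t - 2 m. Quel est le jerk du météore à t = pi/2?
Nous devons dériver notre équation de la vitesse v(t) = 7·cos(t) 2 fois. En prenant d/dt de v(t), nous trouvons a(t) = -7·sin(t). En prenant d/dt de a(t), nous trouvons j(t) = -7·cos(t). De l'équation du jerk j(t) = -7·cos(t), nous substituons t = pi/2 pour obtenir j = 0.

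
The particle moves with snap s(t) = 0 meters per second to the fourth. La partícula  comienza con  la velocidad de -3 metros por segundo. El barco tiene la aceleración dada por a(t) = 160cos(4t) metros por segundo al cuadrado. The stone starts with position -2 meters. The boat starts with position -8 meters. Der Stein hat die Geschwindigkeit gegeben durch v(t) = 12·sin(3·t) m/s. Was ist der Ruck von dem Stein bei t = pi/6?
Ausgehend von der Geschwindigkeit v(t) = 12·sin(3·t), nehmen wir 2 Ableitungen. Mit d/dt von v(t) finden wir a(t) = 36·cos(3·t). Mit d/dt von a(t) finden wir j(t) = -108·sin(3·t). Aus der Gleichung für den Ruck j(t) = -108·sin(3·t), setzen wir t = pi/6 ein und erhalten j = -108.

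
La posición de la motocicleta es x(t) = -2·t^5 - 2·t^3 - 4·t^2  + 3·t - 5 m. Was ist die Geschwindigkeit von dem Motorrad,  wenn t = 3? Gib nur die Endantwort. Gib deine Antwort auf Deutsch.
Die Antwort ist -885.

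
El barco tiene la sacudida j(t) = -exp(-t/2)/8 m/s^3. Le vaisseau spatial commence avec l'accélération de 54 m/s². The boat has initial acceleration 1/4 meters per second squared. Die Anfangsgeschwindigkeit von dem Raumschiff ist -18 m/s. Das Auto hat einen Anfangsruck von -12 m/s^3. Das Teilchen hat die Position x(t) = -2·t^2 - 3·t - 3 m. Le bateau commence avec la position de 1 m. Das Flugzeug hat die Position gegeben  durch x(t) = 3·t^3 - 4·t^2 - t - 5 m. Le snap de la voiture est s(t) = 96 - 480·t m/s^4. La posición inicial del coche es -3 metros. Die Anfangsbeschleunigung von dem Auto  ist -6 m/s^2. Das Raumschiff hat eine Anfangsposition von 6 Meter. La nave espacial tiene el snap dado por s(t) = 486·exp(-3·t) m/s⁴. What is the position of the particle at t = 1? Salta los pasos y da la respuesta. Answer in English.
The answer is -8.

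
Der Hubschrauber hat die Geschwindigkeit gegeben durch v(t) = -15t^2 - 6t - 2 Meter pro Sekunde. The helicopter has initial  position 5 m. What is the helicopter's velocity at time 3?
Using v(t) = -15·t^2 - 6·t - 2 and substituting t = 3, we find v = -155.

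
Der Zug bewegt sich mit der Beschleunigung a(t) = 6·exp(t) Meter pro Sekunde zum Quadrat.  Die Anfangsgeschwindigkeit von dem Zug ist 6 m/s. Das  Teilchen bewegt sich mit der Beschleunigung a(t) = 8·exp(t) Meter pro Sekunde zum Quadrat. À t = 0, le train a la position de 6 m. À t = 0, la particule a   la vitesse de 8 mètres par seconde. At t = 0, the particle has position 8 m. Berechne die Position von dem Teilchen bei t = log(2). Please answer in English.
Starting from acceleration a(t) = 8·exp(t), we take 2 antiderivatives. Integrating acceleration and using the initial condition v(0) = 8, we get v(t) = 8·exp(t). The antiderivative of velocity, with x(0) = 8, gives position: x(t) = 8·exp(t). Using x(t) = 8·exp(t) and substituting t = log(2), we find x = 16.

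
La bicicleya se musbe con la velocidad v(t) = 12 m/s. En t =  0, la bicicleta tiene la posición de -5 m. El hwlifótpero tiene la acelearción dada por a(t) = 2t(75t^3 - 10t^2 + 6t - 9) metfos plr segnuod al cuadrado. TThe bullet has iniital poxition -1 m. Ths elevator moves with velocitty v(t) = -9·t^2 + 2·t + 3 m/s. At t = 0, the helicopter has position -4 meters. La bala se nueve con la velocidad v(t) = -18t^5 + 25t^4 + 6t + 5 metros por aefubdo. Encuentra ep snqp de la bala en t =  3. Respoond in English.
We must differentiate our velocity equation v(t) = -18·t^5 + 25·t^4 + 6·t + 5 3 times. Differentiating velocity, we get acceleration: a(t) = -90·t^4 + 100·t^3 + 6. Taking d/dt of a(t), we find j(t) = -360·t^3 + 300·t^2. Taking d/dt of j(t), we find s(t) = -1080·t^2 + 600·t. Using s(t) = -1080·t^2 + 600·t and substituting t = 3, we find s = -7920.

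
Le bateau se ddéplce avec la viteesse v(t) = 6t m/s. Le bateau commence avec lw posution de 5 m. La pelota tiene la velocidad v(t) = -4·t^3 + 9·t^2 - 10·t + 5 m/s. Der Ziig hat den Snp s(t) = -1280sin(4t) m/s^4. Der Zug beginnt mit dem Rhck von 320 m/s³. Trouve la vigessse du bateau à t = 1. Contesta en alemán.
Wir haben die Geschwindigkeit v(t) = 6·t. Durch Einsetzen von t = 1: v(1) = 6.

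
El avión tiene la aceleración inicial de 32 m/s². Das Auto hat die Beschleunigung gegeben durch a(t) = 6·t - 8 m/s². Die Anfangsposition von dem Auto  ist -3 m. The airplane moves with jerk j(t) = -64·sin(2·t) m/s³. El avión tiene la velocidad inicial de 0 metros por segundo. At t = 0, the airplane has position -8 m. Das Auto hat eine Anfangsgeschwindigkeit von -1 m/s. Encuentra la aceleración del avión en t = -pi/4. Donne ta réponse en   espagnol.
Partiendo de la sacudida j(t) = -64·sin(2·t), tomamos 1 antiderivada. La integral de la sacudida es la aceleración. Usando a(0) = 32, obtenemos a(t) = 32·cos(2·t). Tenemos la aceleración a(t) = 32·cos(2·t). Sustituyendo t = -pi/4: a(-pi/4) = 0.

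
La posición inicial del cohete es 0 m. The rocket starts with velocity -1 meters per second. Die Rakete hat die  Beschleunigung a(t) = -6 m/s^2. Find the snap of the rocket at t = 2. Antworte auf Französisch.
En partant de l'accélération a(t) = -6, nous prenons 2 dérivées. En dérivant l'accélération, nous obtenons le jerk: j(t) = 0. En dérivant le jerk, nous obtenons le snap: s(t) = 0. Nous avons le snap s(t) = 0. En substituant t = 2: s(2) = 0.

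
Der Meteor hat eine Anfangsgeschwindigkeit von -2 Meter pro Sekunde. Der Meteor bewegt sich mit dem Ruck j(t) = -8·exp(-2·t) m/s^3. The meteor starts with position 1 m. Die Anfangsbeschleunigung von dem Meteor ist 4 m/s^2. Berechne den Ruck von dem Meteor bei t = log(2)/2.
Mit j(t) = -8·exp(-2·t) und Einsetzen von t = log(2)/2, finden wir j = -4.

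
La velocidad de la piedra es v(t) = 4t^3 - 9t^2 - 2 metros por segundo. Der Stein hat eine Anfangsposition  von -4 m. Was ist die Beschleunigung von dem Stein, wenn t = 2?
Ausgehend von der Geschwindigkeit v(t) = 4·t^3 - 9·t^2 - 2, nehmen wir 1 Ableitung. Mit d/dt von v(t) finden wir a(t) = 12·t^2 - 18·t. Mit a(t) = 12·t^2 - 18·t und Einsetzen von t = 2, finden wir a = 12.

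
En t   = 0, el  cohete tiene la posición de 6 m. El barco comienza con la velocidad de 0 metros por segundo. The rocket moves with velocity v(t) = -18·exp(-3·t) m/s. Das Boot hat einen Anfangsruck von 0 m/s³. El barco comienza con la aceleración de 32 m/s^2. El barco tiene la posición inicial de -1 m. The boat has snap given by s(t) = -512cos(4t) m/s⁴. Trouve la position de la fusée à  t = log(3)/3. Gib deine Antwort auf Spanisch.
Para resolver esto, necesitamos tomar 1 integral de nuestra ecuación de la velocidad v(t) = -18·exp(-3·t). La integral de la velocidad, con x(0) = 6, da la posición: x(t) = 6·exp(-3·t). Tenemos la posición x(t) = 6·exp(-3·t). Sustituyendo t = log(3)/3: x(log(3)/3) = 2.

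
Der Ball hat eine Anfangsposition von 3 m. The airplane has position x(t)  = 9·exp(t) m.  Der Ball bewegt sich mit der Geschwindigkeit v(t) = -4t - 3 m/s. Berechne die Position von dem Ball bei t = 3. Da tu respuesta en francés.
Nous devons trouver l'intégrale de notre équation de la vitesse v(t) = -4·t - 3 1 fois. En intégrant la vitesse et en utilisant la condition initiale x(0) = 3, nous obtenons x(t) = -2·t^2 - 3·t + 3. Nous avons la position x(t) = -2·t^2 - 3·t + 3. En substituant t = 3: x(3) = -24.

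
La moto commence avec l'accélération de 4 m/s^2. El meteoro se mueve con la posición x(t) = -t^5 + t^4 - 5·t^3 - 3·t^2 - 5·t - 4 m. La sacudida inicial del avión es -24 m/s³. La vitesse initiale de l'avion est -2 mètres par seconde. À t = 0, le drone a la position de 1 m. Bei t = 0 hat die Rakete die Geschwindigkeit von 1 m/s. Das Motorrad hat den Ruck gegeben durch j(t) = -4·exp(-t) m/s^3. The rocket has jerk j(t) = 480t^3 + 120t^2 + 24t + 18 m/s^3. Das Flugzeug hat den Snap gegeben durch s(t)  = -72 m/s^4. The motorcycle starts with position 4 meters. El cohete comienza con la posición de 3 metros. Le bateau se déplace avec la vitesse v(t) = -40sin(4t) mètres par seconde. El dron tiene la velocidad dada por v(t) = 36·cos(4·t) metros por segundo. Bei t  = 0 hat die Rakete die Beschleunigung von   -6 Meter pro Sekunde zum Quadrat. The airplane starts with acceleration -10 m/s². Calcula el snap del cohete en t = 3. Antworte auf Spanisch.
Para resolver esto, necesitamos tomar 1 derivada de nuestra ecuación de la sacudida j(t) = 480·t^3 + 120·t^2 + 24·t + 18. Tomando d/dt de j(t), encontramos s(t) = 1440·t^2 + 240·t + 24. De la ecuación del snap s(t) = 1440·t^2 + 240·t + 24, sustituimos t = 3 para obtener s = 13704.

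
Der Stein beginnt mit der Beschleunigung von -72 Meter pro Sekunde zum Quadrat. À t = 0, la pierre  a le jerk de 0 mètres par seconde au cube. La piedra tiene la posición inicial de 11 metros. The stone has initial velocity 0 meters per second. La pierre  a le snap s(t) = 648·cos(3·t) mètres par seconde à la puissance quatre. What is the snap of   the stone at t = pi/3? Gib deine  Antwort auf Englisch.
Using s(t) = 648·cos(3·t) and substituting t = pi/3, we find s = -648.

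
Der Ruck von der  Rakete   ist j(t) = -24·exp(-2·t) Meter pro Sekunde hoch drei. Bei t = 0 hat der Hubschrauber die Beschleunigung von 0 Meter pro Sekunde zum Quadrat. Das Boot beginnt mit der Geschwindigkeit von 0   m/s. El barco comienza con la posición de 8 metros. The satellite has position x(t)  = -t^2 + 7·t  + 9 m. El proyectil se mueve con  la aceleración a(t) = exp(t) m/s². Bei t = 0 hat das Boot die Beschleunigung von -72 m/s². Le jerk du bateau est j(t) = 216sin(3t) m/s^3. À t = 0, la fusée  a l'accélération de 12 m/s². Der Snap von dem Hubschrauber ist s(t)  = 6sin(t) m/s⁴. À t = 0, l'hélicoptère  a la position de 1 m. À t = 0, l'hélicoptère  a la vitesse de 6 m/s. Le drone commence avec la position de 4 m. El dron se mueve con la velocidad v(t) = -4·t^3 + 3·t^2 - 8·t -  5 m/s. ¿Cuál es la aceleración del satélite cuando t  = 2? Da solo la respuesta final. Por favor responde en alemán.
a(2) = -2.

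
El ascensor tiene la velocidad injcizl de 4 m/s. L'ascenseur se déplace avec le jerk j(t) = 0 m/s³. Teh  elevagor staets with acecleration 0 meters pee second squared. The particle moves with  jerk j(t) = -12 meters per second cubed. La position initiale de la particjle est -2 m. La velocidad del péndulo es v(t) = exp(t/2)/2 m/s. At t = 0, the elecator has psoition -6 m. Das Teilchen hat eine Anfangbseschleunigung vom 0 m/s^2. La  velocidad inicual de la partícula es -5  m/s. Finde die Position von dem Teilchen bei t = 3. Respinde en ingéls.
To solve this, we need to take 3 integrals of our jerk equation j(t) = -12. Finding the integral of j(t) and using a(0) = 0: a(t) = -12·t. Integrating acceleration and using the initial condition v(0) = -5, we get v(t) = -6·t^2 - 5. The antiderivative of velocity, with x(0) = -2, gives position: x(t) = -2·t^3 - 5·t - 2. We have position x(t) = -2·t^3 - 5·t - 2. Substituting t = 3: x(3) = -71.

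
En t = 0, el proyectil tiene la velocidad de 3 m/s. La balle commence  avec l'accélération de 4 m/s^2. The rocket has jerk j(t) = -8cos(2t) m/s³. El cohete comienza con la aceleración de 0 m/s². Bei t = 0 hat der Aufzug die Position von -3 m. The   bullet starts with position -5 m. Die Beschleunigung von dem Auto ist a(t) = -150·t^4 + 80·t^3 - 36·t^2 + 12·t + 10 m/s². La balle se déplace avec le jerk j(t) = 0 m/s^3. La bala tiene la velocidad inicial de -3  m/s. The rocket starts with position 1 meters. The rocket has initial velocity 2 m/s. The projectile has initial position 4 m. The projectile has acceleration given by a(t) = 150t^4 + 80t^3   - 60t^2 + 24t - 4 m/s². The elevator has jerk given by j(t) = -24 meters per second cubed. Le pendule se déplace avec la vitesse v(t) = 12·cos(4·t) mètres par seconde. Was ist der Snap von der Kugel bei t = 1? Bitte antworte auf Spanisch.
Partiendo de la sacudida j(t) = 0, tomamos 1 derivada. Tomando d/dt de j(t), encontramos s(t) = 0. Usando s(t) = 0 y sustituyendo t = 1, encontramos s = 0.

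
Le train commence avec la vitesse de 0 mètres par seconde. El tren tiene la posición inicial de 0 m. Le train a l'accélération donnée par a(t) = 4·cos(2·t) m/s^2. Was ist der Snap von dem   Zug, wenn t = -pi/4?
Um dies zu lösen, müssen wir 2 Ableitungen unserer Gleichung für die Beschleunigung a(t) = 4·cos(2·t) nehmen. Die Ableitung von der Beschleunigung ergibt den Ruck: j(t) = -8·sin(2·t). Durch Ableiten von dem Ruck erhalten wir den Snap: s(t) = -16·cos(2·t). Wir haben den Snap s(t) = -16·cos(2·t). Durch Einsetzen von t = -pi/4: s(-pi/4) = 0.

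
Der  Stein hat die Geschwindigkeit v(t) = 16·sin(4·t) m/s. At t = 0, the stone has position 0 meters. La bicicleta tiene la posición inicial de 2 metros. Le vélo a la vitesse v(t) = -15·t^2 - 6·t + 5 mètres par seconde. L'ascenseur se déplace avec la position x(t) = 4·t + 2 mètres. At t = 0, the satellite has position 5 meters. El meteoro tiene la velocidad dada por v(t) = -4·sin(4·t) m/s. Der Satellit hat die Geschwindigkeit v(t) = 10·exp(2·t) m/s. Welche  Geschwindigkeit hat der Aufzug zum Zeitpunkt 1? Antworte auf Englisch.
We must differentiate our position equation x(t) = 4·t + 2 1 time. Differentiating position, we get velocity: v(t) = 4. Using v(t) = 4 and substituting t = 1, we find v = 4.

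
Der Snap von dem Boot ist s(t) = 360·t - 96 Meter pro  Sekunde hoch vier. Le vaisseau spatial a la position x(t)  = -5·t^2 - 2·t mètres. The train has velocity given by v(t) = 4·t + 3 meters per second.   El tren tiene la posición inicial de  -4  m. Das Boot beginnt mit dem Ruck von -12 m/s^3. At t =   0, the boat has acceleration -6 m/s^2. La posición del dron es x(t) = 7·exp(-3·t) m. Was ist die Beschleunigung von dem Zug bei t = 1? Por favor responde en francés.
En partant de la vitesse v(t) = 4·t + 3, nous prenons 1 dérivée. En prenant d/dt de v(t), nous trouvons a(t) = 4. En utilisant a(t) = 4 et en substituant t = 1, nous trouvons a = 4.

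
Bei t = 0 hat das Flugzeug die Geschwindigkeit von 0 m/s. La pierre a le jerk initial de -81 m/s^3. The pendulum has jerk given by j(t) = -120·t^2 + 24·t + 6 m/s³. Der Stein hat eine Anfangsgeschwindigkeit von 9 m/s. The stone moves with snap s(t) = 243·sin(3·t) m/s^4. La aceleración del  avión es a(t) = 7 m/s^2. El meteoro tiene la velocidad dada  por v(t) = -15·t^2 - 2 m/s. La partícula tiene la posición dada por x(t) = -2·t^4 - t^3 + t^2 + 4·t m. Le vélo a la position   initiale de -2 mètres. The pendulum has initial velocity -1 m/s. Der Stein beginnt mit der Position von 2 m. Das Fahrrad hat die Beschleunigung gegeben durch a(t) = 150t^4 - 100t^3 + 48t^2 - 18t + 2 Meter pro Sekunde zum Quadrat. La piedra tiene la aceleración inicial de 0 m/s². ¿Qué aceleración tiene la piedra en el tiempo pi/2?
Partiendo del snap s(t) = 243·sin(3·t), tomamos 2 integrales. La antiderivada del snap es la sacudida. Usando j(0) = -81, obtenemos j(t) = -81·cos(3·t). Integrando la sacudida y usando la condición inicial a(0) = 0, obtenemos a(t) = -27·sin(3·t). Usando a(t) = -27·sin(3·t) y sustituyendo t = pi/2, encontramos a = 27.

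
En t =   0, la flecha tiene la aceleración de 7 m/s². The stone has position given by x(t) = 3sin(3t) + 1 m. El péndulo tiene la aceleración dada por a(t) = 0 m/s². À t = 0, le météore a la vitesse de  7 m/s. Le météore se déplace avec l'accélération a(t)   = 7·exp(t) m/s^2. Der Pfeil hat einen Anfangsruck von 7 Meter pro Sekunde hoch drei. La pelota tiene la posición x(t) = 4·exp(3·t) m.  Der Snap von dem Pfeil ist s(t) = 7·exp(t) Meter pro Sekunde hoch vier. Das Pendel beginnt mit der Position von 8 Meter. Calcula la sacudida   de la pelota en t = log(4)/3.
Para resolver esto, necesitamos tomar 3 derivadas de nuestra ecuación de la posición x(t) = 4·exp(3·t). Derivando la posición, obtenemos la velocidad: v(t) = 12·exp(3·t). La derivada de la velocidad da la aceleración: a(t) = 36·exp(3·t). Derivando la aceleración, obtenemos la sacudida: j(t) = 108·exp(3·t). De la ecuación de la sacudida j(t) = 108·exp(3·t), sustituimos t = log(4)/3 para obtener j = 432.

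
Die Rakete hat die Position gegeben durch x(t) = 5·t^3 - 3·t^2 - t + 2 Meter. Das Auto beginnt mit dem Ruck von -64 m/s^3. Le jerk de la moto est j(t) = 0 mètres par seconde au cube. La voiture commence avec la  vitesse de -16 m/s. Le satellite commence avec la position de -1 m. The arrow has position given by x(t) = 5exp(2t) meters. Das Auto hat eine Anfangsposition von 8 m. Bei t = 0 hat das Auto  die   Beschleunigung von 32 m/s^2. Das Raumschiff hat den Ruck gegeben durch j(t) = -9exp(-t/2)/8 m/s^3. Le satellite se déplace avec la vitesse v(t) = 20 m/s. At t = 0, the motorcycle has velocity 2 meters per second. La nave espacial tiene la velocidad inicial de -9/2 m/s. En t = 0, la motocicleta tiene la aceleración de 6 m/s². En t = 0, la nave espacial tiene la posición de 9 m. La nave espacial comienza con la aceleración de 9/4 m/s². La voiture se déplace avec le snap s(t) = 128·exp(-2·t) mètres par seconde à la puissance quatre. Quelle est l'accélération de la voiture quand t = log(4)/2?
Pour résoudre ceci, nous devons prendre 2 intégrales de notre équation du snap s(t) = 128·exp(-2·t). En intégrant le snap et en utilisant la condition initiale j(0) = -64, nous obtenons j(t) = -64·exp(-2·t). L'intégrale du jerk est l'accélération. En utilisant a(0) = 32, nous obtenons a(t) = 32·exp(-2·t). De l'équation de l'accélération a(t) = 32·exp(-2·t), nous substituons t = log(4)/2 pour obtenir a = 8.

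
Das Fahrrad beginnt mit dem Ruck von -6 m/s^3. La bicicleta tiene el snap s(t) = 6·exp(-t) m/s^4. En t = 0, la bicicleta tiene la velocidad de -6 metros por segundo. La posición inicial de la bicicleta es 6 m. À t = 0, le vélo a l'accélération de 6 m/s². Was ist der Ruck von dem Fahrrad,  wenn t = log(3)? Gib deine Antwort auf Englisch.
Starting from snap s(t) = 6·exp(-t), we take 1 antiderivative. Taking ∫s(t)dt and applying j(0) = -6, we find j(t) = -6·exp(-t). We have jerk j(t) = -6·exp(-t). Substituting t = log(3): j(log(3)) = -2.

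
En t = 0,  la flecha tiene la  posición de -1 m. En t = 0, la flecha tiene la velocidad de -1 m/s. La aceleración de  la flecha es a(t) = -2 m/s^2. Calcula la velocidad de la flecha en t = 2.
Debemos encontrar la antiderivada de nuestra ecuación de la aceleración a(t) = -2 1 vez. Integrando la aceleración y usando la condición inicial v(0) = -1, obtenemos v(t) = -2·t - 1. Usando v(t) = -2·t - 1 y sustituyendo t = 2, encontramos v = -5.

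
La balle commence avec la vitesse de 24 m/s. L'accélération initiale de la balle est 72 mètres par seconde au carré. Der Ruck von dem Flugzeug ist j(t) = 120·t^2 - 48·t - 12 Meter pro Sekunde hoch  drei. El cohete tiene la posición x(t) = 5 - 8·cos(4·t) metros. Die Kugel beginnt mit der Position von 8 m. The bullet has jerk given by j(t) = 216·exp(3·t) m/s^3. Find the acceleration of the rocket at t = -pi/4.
To solve this, we need to take 2 derivatives of our position equation x(t) = 5 - 8·cos(4·t). Taking d/dt of x(t), we find v(t) = 32·sin(4·t). Differentiating velocity, we get acceleration: a(t) = 128·cos(4·t). From the given acceleration equation a(t) = 128·cos(4·t), we substitute t = -pi/4 to get a = -128.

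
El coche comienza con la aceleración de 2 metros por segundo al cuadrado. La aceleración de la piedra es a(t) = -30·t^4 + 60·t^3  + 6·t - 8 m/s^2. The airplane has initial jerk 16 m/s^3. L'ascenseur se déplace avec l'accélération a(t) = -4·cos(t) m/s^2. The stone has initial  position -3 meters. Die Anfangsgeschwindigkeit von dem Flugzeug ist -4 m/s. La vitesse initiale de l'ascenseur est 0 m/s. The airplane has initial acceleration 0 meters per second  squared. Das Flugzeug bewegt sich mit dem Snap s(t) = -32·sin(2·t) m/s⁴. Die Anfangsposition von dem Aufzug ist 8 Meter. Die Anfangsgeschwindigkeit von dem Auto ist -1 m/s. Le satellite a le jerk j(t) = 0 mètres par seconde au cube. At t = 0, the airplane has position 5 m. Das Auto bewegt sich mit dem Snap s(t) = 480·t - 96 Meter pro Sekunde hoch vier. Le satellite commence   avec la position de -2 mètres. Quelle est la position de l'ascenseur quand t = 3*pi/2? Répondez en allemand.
Wir müssen die Stammfunktion unserer Gleichung für die Beschleunigung a(t) = -4·cos(t) 2-mal finden. Mit ∫a(t)dt und Anwendung von v(0) = 0, finden wir v(t) = -4·sin(t). Durch Integration von der Geschwindigkeit und Verwendung der Anfangsbedingung x(0) = 8, erhalten wir x(t) = 4·cos(t) + 4. Mit x(t) = 4·cos(t) + 4 und Einsetzen von t = 3*pi/2, finden wir x = 4.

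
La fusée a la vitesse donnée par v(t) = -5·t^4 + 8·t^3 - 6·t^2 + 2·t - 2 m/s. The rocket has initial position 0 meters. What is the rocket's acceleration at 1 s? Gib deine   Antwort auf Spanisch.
Debemos derivar nuestra ecuación de la velocidad v(t) = -5·t^4 + 8·t^3 - 6·t^2 + 2·t - 2 1 vez. La derivada de la velocidad da la aceleración: a(t) = -20·t^3 + 24·t^2 - 12·t + 2. De la ecuación de la aceleración a(t) = -20·t^3 + 24·t^2 - 12·t + 2, sustituimos t = 1 para obtener a = -6.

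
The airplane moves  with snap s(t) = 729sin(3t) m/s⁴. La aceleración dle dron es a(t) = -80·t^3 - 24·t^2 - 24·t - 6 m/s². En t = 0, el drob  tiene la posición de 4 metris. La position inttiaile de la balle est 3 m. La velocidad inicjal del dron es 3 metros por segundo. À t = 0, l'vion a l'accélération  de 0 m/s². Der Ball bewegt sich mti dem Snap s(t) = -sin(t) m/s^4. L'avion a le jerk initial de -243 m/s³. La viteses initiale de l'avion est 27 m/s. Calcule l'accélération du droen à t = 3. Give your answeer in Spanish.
Tenemos la aceleración a(t) = -80·t^3 - 24·t^2 - 24·t - 6. Sustituyendo t = 3: a(3) = -2454.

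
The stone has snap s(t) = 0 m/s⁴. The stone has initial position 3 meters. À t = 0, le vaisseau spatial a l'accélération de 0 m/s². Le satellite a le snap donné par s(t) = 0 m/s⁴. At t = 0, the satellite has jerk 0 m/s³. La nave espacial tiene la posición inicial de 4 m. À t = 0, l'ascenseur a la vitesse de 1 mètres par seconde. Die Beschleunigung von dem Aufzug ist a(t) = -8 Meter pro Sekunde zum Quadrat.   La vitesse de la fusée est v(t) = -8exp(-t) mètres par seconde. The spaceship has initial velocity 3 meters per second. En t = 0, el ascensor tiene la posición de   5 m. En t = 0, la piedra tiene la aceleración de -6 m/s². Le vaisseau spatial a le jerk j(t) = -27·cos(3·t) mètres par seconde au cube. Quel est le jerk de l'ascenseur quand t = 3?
Pour résoudre ceci, nous devons prendre 1 dérivée de notre équation de l'accélération a(t) = -8. En prenant d/dt de a(t), nous trouvons j(t) = 0. Nous avons le jerk j(t) = 0. En substituant t = 3: j(3) = 0.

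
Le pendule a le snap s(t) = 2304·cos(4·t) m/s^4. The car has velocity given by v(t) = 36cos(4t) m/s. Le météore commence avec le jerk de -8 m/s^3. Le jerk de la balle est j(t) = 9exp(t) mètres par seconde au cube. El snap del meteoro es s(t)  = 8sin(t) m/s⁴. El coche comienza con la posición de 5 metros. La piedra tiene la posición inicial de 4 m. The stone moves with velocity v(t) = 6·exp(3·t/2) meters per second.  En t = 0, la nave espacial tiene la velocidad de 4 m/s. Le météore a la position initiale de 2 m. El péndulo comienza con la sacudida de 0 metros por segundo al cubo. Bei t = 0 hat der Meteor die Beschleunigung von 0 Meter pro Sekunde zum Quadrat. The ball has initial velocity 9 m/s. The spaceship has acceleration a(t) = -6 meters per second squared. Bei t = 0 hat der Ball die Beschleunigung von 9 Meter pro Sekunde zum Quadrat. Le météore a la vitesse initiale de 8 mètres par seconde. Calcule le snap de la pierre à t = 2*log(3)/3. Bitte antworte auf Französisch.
Nous devons dériver notre équation de la vitesse v(t) = 6·exp(3·t/2) 3 fois. La dérivée de la vitesse donne l'accélération: a(t) = 9·exp(3·t/2). En prenant d/dt de a(t), nous trouvons j(t) = 27·exp(3·t/2)/2. La dérivée du jerk donne le snap: s(t) = 81·exp(3·t/2)/4. Nous avons le snap s(t) = 81·exp(3·t/2)/4. En substituant t = 2*log(3)/3: s(2*log(3)/3) = 243/4.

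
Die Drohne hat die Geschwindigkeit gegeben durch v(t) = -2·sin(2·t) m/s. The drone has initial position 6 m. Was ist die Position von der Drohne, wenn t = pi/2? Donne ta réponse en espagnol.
Necesitamos integrar nuestra ecuación de la velocidad v(t) = -2·sin(2·t) 1 vez. La integral de la velocidad es la posición. Usando x(0) = 6, obtenemos x(t) = cos(2·t) + 5. Tenemos la posición x(t) = cos(2·t) + 5. Sustituyendo t = pi/2: x(pi/2) = 4.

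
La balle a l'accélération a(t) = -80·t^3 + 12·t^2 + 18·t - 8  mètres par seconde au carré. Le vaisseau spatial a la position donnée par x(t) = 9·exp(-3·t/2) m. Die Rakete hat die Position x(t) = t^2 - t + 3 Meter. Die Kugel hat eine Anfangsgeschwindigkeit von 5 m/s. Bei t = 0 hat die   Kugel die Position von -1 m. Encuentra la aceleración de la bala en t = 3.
Tenemos la aceleración a(t) = -80·t^3 + 12·t^2 + 18·t - 8. Sustituyendo t = 3: a(3) = -2006.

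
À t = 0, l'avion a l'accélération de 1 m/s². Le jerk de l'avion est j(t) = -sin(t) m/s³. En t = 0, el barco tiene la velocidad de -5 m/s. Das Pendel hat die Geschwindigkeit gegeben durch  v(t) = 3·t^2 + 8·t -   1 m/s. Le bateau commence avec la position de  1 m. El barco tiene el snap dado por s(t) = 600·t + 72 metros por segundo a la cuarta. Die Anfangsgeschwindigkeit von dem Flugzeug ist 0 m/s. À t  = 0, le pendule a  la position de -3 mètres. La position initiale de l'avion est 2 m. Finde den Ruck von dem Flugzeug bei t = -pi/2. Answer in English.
We have jerk j(t) = -sin(t). Substituting t = -pi/2: j(-pi/2) = 1.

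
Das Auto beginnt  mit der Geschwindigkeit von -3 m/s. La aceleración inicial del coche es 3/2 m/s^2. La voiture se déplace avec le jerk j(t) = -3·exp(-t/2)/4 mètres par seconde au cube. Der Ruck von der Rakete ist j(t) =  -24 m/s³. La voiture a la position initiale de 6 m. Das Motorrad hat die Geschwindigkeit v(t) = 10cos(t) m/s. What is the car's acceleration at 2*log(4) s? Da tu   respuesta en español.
Necesitamos integrar nuestra ecuación de la sacudida j(t) = -3·exp(-t/2)/4 1 vez. La antiderivada de la sacudida es la aceleración. Usando a(0) = 3/2, obtenemos a(t) = 3·exp(-t/2)/2. Usando a(t) = 3·exp(-t/2)/2 y sustituyendo t = 2*log(4), encontramos a = 3/8.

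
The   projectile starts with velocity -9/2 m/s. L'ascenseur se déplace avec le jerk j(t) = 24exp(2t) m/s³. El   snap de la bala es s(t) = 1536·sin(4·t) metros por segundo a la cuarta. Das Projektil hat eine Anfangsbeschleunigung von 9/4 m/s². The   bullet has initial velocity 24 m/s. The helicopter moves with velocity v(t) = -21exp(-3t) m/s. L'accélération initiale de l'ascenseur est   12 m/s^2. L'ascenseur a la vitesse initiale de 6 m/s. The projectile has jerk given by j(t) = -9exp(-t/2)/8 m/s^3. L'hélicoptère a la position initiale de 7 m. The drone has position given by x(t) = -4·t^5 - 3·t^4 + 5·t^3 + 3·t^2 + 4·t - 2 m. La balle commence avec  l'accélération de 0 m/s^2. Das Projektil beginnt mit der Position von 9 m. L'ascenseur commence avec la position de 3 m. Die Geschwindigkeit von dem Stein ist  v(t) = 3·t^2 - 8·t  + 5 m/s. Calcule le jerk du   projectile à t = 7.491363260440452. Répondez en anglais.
From the given jerk equation j(t) = -9·exp(-t/2)/8, we substitute t = 7.491363260440452 to get j = -0.0265719642504618.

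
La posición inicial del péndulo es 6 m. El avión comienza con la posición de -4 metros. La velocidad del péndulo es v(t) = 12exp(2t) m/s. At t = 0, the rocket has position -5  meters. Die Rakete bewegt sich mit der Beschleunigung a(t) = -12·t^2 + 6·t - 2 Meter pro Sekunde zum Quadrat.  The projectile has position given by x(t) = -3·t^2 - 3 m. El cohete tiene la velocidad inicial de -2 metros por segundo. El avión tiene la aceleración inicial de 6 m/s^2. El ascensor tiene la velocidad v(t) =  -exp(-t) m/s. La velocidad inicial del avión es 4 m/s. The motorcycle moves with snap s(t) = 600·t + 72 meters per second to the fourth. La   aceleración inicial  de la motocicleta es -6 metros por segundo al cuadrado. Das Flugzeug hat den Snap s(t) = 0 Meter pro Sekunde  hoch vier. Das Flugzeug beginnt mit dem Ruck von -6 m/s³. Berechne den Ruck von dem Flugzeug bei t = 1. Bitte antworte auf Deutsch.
Um dies zu lösen, müssen wir 1 Stammfunktion unserer Gleichung für den Snap s(t) = 0 finden. Die Stammfunktion von dem Snap, mit j(0) = -6, ergibt den Ruck: j(t) = -6. Wir haben den Ruck j(t) = -6. Durch Einsetzen von t = 1: j(1) = -6.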